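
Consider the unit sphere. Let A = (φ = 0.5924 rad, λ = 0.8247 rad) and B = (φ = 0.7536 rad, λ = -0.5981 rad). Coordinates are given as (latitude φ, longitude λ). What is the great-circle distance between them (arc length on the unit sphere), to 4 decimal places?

Let φ₁ = 0.5924 rad, φ₂ = 0.7536 rad, and Δλ = -1.4228 rad.
Haversine: a = sin²(Δφ/2) + cos φ₁ cos φ₂ sin²(Δλ/2) = 0.0065 + (0.8296)(0.7292)(0.4263) = 0.26436.
Central angle c = 2·arcsin(√a) = 1.08007 rad.
On the unit sphere the arc length equals the central angle: 1.0801.

1.0801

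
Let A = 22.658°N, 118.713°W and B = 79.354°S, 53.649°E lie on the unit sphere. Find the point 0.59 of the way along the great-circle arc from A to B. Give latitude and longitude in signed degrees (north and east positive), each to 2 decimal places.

-50.00°, -116.22°

Central angle δ = 2.1503 rad. Interpolating on the sphere with fraction f = 0.59:
P = [sin((1−f)δ)·A + sin(fδ)·B] / sin δ = 0.9223·A + 1.1409·B in Cartesian coordinates,
giving P = (-0.2840, -0.5767, -0.7660), i.e. latitude -50.00°, longitude -116.22°.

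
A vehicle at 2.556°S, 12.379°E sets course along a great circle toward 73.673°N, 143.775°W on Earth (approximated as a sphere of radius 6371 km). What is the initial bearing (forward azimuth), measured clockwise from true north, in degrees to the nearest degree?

Δλ = -156.154° = -2.7254 rad.
y = sin Δλ · cos φ₂ = (-0.4043)(0.2811) = -0.1137
x = cos φ₁ sin φ₂ − sin φ₁ cos φ₂ cos Δλ = (0.9990)(0.9597) − (-0.0446)(0.2811)(-0.9146) = 0.9473
θ = atan2(y, x) = -6.84°; adding 360° gives 353°.

353°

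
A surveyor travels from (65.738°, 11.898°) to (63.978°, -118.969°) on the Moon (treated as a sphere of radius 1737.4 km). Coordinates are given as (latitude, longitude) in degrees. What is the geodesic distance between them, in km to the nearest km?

1379 km

With latitudes φ₁ = 65.738°, φ₂ = 63.978° and longitude difference Δλ = -130.867°:
cos c = sin φ₁ sin φ₂ + cos φ₁ cos φ₂ cos Δλ = (0.9117)(0.8986) + (0.4109)(0.4387)(-0.6543) = 0.70130,
so c = arccos(0.70130) = 0.79357 rad.
Distance = R·c = 1737.4 × 0.7936 ≈ 1379 km.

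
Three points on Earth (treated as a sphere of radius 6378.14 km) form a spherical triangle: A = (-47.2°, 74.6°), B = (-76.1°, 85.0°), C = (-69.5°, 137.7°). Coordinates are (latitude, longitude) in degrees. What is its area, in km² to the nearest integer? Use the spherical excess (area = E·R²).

2898132 km²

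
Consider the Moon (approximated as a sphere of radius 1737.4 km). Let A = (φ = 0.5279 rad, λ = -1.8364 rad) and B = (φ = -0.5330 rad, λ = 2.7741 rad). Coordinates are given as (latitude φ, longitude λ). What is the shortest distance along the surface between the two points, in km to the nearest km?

3316 km

In radians: φ₁ = 0.5279, φ₂ = -0.5330, Δλ = -95.838° = -1.6727 rad.
Haversine: a = sin²(Δφ/2) + cos φ₁ cos φ₂ sin²(Δλ/2) = 0.2560 + (0.8639)(0.8613)(0.5509) = 0.66581.
Central angle c = 2·arcsin(√a) = 1.90883 rad.
Distance = R·c = 1737.4 × 1.9088 ≈ 3316 km.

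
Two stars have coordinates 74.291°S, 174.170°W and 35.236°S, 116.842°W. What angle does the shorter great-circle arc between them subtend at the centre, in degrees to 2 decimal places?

In radians: φ₁ = -1.2966, φ₂ = -0.6150, Δλ = 57.328° = 1.0006 rad.
cos c = sin φ₁ sin φ₂ + cos φ₁ cos φ₂ cos Δλ = (-0.9626)(-0.5769) + (0.2708)(0.8168)(0.5398) = 0.67478,
so c = arccos(0.67478) = 0.83013 rad.
So the angular separation is 47.56°.

47.56°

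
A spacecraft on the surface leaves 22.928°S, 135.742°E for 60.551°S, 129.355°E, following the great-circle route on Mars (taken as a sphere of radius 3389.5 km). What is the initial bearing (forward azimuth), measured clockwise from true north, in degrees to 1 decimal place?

With φ₁ = -0.4002, φ₂ = -1.0568, Δλ = -0.1115 rad, the forward-azimuth formula gives
θ = atan2( sin Δλ cos φ₂ , cos φ₁ sin φ₂ − sin φ₁ cos φ₂ cos Δλ ) = atan2(-0.0547, -0.6117) = -174.89°.
Adding 360° brings this into [0°, 360°): 185.1°.

185.1°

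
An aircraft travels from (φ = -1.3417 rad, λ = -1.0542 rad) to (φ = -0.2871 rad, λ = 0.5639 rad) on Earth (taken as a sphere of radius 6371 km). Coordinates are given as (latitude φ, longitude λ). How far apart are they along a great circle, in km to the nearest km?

8296 km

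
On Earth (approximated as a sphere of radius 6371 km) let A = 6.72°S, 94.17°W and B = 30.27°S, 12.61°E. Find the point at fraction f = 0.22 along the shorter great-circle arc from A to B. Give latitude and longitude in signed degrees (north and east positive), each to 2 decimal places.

Central angle δ = 1.7606 rad. Interpolating on the sphere with fraction f = 0.22:
P = [sin((1−f)δ)·A + sin(fδ)·B] / sin δ = 0.9985·A + 0.3846·B in Cartesian coordinates,
giving P = (0.2521, -0.9165, -0.3107), i.e. latitude -18.10°, longitude -74.62°.

-18.10°, -74.62°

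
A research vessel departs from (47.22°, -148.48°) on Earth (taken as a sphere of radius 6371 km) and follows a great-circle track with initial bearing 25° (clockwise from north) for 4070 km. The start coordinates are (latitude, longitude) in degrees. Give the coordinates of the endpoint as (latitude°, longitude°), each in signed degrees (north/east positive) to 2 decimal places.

Angular distance δ = d/R = 4070/6371 = 0.63883 rad; initial bearing θ = 0.4363 rad.
sin φ₂ = sin φ₁ cos δ + cos φ₁ sin δ cos θ = (0.7340)(0.8028) + (0.6792)(0.5963)(0.9063) = 0.9563, so φ₂ = 72.99°.
Δλ = atan2(sin θ sin δ cos φ₁, cos δ − sin φ₁ sin φ₂) = atan2(0.1711, 0.1009) = 59.470°.
λ₂ = -148.480° + 59.470° = -89.01°.

72.99°, -89.01°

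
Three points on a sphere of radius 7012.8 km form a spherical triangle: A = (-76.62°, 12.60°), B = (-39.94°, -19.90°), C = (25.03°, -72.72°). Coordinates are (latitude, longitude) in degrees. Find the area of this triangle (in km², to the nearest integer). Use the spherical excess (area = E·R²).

23002903 km²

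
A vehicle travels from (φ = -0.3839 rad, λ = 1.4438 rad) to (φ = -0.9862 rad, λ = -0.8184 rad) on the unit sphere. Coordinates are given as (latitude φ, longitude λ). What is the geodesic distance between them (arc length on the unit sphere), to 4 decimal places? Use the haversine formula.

In radians: φ₁ = -0.3839, φ₂ = -0.9862, Δλ = -129.615° = -2.2622 rad.
Haversine: a = sin²(Δφ/2) + cos φ₁ cos φ₂ sin²(Δλ/2) = 0.0880 + (0.9272)(0.5519)(0.8188) = 0.50696.
Central angle c = 2·arcsin(√a) = 1.58472 rad.
On the unit sphere the arc length equals the central angle: 1.5847.

1.5847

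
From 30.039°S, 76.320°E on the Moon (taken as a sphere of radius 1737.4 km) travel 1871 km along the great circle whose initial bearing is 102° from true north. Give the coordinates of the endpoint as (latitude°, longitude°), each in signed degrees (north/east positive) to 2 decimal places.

Angular distance δ = d/R = 1871/1737.4 = 1.07690 rad; initial bearing θ = 1.7802 rad.
sin φ₂ = sin φ₁ cos δ + cos φ₁ sin δ cos θ = (-0.5006)(0.4741) + (0.8657)(0.8805)(-0.2079) = -0.3958, so φ₂ = -23.32°.
Δλ = atan2(sin θ sin δ cos φ₁, cos δ − sin φ₁ sin φ₂) = atan2(0.7456, 0.2759) = 69.690°.
λ₂ = 76.320° + 69.690° = 146.01°.

-23.32°, 146.01°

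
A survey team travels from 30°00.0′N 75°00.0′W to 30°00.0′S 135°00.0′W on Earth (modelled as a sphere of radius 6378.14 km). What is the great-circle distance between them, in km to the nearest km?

With latitudes φ₁ = 30.000°, φ₂ = -30.000° and longitude difference Δλ = -60.000°:
Haversine: a = sin²(Δφ/2) + cos φ₁ cos φ₂ sin²(Δλ/2) = 0.2500 + (0.8660)(0.8660)(0.2500) = 0.43750.
Central angle c = 2·arcsin(√a) = 1.44547 rad.
Distance = R·c = 6378.14 × 1.4455 ≈ 9219 km.

9219 km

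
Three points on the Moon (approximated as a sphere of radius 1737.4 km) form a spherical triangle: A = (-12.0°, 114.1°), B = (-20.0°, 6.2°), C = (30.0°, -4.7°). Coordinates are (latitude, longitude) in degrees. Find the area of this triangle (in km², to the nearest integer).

Side lengths (central angles): a = 0.8917, b = 2.1084, c = 1.7838 rad; semiperimeter s = 2.3919.
By l'Huilier's theorem, tan(E/4) = √[tan(s/2) tan((s−a)/2) tan((s−b)/2) tan((s−c)/2)], giving spherical excess E = 1.2595 rad.
Area = E·R² = 1.2595 × (1737.4)² ≈ 3801764 km².

3801764 km²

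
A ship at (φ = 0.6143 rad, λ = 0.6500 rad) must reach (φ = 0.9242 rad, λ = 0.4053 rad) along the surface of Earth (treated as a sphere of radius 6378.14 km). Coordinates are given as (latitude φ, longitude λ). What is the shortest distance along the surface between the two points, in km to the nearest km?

Let φ₁ = 0.6143 rad, φ₂ = 0.9242 rad, and Δλ = -0.2447 rad.
cos c = sin φ₁ sin φ₂ + cos φ₁ cos φ₂ cos Δλ = (0.5764)(0.7981) + (0.8172)(0.6025)(0.9702) = 0.93770,
so c = arccos(0.93770) = 0.35485 rad.
Distance = R·c = 6378.14 × 0.3549 ≈ 2263 km.

2263 km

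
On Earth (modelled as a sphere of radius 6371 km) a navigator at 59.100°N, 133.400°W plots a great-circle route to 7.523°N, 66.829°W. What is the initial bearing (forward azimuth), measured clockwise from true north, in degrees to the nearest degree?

107°

Δλ = 66.571° = 1.1619 rad.
y = sin Δλ · cos φ₂ = (0.9176)(0.9914) = 0.9097
x = cos φ₁ sin φ₂ − sin φ₁ cos φ₂ cos Δλ = (0.5135)(0.1309) − (0.8581)(0.9914)(0.3976) = -0.2710
θ = atan2(y, x) = 106.59°, so the bearing is 107°.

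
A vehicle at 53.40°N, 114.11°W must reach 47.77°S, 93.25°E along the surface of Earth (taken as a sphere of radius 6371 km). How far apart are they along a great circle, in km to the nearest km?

In radians: φ₁ = 0.9320, φ₂ = -0.8337, Δλ = -152.640° = -2.6641 rad.
cos c = sin φ₁ sin φ₂ + cos φ₁ cos φ₂ cos Δλ = (0.8028)(-0.7405) + (0.5962)(0.6721)(-0.8881) = -0.95035,
so c = arccos(-0.95035) = 2.82515 rad.
Distance = R·c = 6371 × 2.8252 ≈ 17999 km.

17999 km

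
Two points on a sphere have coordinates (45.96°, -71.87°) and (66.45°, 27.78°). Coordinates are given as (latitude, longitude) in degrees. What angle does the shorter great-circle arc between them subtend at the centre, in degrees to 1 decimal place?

52.2°

In radians: φ₁ = 0.8022, φ₂ = 1.1598, Δλ = 99.650° = 1.7392 rad.
cos c = sin φ₁ sin φ₂ + cos φ₁ cos φ₂ cos Δλ = (0.7189)(0.9167) + (0.6952)(0.3995)(-0.1676) = 0.61242,
so c = arccos(0.61242) = 0.91167 rad.
So the angular separation is 52.2°.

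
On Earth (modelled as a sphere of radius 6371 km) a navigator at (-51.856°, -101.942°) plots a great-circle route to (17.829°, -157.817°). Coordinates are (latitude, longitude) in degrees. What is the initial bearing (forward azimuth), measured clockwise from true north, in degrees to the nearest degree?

308°

Δλ = -55.875° = -0.9752 rad.
y = sin Δλ · cos φ₂ = (-0.8278)(0.9520) = -0.7881
x = cos φ₁ sin φ₂ − sin φ₁ cos φ₂ cos Δλ = (0.6176)(0.3062) − (-0.7865)(0.9520)(0.5610) = 0.6091
θ = atan2(y, x) = -52.30°; adding 360° gives 308°.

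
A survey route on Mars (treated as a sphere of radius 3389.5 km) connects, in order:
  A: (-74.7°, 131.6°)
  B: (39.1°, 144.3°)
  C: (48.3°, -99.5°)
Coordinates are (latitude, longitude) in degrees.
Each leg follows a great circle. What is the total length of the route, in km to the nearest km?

11243 km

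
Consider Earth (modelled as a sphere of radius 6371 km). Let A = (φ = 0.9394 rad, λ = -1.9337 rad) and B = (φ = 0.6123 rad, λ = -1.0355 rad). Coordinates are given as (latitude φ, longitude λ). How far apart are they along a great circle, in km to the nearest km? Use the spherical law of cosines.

With latitudes φ₁ = 53.824°, φ₂ = 35.082° and longitude difference Δλ = 51.463°:
cos c = sin φ₁ sin φ₂ + cos φ₁ cos φ₂ cos Δλ = (0.8072)(0.5748) + (0.5903)(0.8183)(0.6230) = 0.76488,
so c = arccos(0.76488) = 0.69994 rad.
Distance = R·c = 6371 × 0.6999 ≈ 4459 km.

4459 km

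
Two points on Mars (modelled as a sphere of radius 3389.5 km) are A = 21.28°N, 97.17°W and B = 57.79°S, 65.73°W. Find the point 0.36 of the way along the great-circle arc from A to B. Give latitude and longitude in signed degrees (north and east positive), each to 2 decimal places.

The central angle between A and B is δ = 1.4538 rad.
With f = 0.36, the slerp weights are sin((1−f)δ)/sin δ = 0.8074 and sin(fδ)/sin δ = 0.5033.
Weighted sum of the unit vectors: (0.8074)·(-0.1163,-0.9245,0.3629) + (0.5033)·(0.2191,-0.4859,-0.8461) = (0.0164, -0.9910, -0.1328).
Converting back: φ = atan2(z, √(x²+y²)) = -7.63°, λ = atan2(y, x) = -89.05°.

-7.63°, -89.05°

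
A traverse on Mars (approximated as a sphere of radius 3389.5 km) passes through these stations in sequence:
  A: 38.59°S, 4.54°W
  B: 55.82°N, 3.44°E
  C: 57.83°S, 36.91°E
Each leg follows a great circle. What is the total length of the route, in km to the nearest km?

Leg A→B: central angle 1.6520 rad, distance 5599.6 km.
Leg B→C: central angle 2.0384 rad, distance 6909.2 km.
Total: 5599.6 + 6909.2 ≈ 12509 km.

12509 km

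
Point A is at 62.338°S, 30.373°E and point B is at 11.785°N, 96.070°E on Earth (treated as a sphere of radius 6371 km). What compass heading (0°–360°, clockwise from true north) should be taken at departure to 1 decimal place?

With φ₁ = -1.0880, φ₂ = 0.2057, Δλ = 1.1466 rad, the forward-azimuth formula gives
θ = atan2( sin Δλ cos φ₂ , cos φ₁ sin φ₂ − sin φ₁ cos φ₂ cos Δλ ) = atan2(0.8922, 0.4517) = 63.15°.
So the initial bearing is 63.1°.

63.1°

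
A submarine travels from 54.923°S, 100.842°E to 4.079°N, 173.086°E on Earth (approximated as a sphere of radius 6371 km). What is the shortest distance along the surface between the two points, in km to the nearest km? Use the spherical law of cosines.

With latitudes φ₁ = -54.923°, φ₂ = 4.079° and longitude difference Δλ = 72.244°:
cos c = sin φ₁ sin φ₂ + cos φ₁ cos φ₂ cos Δλ = (-0.8184)(0.0711) + (0.5747)(0.9975)(0.3050) = 0.11660,
so c = arccos(0.11660) = 1.45393 rad.
Distance = R·c = 6371 × 1.4539 ≈ 9263 km.

9263 km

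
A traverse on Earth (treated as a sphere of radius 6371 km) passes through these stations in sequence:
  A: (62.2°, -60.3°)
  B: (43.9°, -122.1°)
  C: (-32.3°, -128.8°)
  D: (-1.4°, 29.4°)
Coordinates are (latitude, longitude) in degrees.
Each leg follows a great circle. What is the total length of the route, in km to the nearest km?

Leg A→B: central angle 0.6885 rad, distance 4386.7 km.
Leg B→C: central angle 1.3342 rad, distance 8500.3 km.
Leg C→D: central angle 2.4520 rad, distance 15621.9 km.
Total: 4386.7 + 8500.3 + 15621.9 ≈ 28509 km.

28509 km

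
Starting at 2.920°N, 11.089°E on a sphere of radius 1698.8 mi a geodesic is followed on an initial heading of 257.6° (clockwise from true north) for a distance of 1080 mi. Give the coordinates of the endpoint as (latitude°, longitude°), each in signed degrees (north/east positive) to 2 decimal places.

-4.95°, -24.51°

Angular distance δ = d/R = 1080/1698.8 = 0.63574 rad; initial bearing θ = 4.4960 rad.
sin φ₂ = sin φ₁ cos δ + cos φ₁ sin δ cos θ = (0.0509)(0.8046) + (0.9987)(0.5938)(-0.2147) = -0.0863, so φ₂ = -4.95°.
Δλ = atan2(sin θ sin δ cos φ₁, cos δ − sin φ₁ sin φ₂) = atan2(-0.5792, 0.8090) = -35.598°.
λ₂ = 11.089° − 35.598° = -24.51°.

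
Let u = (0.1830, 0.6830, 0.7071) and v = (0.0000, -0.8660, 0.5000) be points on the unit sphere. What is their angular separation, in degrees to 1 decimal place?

103.8°

u·v = -0.2379; |u| = 1.0000, |v| = 1.0000.
cos θ = (u·v)/(|u||v|) = -0.2379, so θ = 103.8°.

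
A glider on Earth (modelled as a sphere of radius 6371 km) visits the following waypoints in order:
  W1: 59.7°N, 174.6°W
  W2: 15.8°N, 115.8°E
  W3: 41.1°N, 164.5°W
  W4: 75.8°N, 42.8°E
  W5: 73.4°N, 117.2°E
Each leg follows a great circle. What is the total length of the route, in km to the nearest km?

24299 km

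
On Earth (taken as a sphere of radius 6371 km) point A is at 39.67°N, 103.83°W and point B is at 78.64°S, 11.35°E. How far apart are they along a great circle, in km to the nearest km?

14862 km

With latitudes φ₁ = 39.670°, φ₂ = -78.640° and longitude difference Δλ = 115.180°:
Haversine: a = sin²(Δφ/2) + cos φ₁ cos φ₂ sin²(Δλ/2) = 0.7371 + (0.7697)(0.1970)(0.7127) = 0.84518.
Central angle c = 2·arcsin(√a) = 2.33279 rad.
Distance = R·c = 6371 × 2.3328 ≈ 14862 km.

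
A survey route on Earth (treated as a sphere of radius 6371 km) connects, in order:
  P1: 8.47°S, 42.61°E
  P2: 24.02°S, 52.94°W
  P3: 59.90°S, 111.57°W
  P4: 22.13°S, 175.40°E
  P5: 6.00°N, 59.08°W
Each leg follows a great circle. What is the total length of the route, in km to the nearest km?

37023 km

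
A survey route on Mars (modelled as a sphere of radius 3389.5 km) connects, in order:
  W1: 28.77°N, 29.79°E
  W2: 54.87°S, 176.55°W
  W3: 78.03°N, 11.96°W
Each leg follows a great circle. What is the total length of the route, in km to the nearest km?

Leg W1→W2: central angle 2.5786 rad, distance 8740.1 km.
Leg W2→W3: central angle 2.7266 rad, distance 9241.8 km.
Total: 8740.1 + 9241.8 ≈ 17982 km.

17982 km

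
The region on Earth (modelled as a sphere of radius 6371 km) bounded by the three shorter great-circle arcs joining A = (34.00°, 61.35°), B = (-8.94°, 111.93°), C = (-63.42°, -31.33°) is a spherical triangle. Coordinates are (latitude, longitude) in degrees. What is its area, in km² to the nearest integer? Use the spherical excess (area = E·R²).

67657978 km²

Side lengths (central angles): a = 1.7877, b = 2.1146, c = 1.1228 rad; semiperimeter s = 2.5126.
By l'Huilier's theorem, tan(E/4) = √[tan(s/2) tan((s−a)/2) tan((s−b)/2) tan((s−c)/2)], giving spherical excess E = 1.6669 rad.
Area = E·R² = 1.6669 × (6371)² ≈ 67657978 km².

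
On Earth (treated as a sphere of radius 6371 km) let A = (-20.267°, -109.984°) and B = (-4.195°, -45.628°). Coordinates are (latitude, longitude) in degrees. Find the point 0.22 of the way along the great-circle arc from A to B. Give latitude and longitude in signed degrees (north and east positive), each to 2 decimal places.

Central angle δ = 1.1260 rad. Interpolating on the sphere with fraction f = 0.22:
P = [sin((1−f)δ)·A + sin(fδ)·B] / sin δ = 0.8526·A + 0.2716·B in Cartesian coordinates,
giving P = (-0.0839, -0.9453, -0.3152), i.e. latitude -18.37°, longitude -95.07°.

-18.37°, -95.07°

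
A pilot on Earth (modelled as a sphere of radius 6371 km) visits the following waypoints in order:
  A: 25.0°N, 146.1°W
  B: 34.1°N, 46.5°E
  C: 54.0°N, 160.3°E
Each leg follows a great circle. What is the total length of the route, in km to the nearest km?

21661 km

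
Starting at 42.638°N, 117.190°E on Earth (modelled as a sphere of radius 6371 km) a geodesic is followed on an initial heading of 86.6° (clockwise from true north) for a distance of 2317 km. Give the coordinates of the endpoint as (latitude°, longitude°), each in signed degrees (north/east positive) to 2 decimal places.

Angular distance δ = d/R = 2317/6371 = 0.36368 rad; initial bearing θ = 1.5115 rad.
sin φ₂ = sin φ₁ cos δ + cos φ₁ sin δ cos θ = (0.6774)(0.9346) + (0.7356)(0.3557)(0.0593) = 0.6486, so φ₂ = 40.43°.
Δλ = atan2(sin θ sin δ cos φ₁, cos δ − sin φ₁ sin φ₂) = atan2(0.2612, 0.4953) = 27.809°.
λ₂ = 117.190° + 27.809° = 145.00°.

40.43°, 145.00°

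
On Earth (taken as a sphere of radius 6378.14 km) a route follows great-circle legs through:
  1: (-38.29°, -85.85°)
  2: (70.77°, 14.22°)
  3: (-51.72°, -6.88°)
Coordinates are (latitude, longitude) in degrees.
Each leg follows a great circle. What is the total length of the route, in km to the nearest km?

28108 km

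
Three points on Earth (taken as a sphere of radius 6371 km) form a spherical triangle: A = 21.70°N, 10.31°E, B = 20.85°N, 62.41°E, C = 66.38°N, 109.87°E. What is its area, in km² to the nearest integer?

18939075 km²

Side lengths (central angles): a = 0.9530, b = 1.2902, c = 0.8433 rad; semiperimeter s = 1.5432.
By l'Huilier's theorem, tan(E/4) = √[tan(s/2) tan((s−a)/2) tan((s−b)/2) tan((s−c)/2)], giving spherical excess E = 0.4666 rad.
Area = E·R² = 0.4666 × (6371)² ≈ 18939075 km².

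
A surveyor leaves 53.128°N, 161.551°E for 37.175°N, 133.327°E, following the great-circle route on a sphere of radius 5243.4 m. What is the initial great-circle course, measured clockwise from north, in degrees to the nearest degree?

242°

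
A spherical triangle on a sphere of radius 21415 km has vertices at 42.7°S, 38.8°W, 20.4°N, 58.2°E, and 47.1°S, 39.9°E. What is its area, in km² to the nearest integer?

Side lengths (central angles): a = 1.2128, b = 0.9338, c = 1.8969 rad; semiperimeter s = 2.0217.
By l'Huilier's theorem, tan(E/4) = √[tan(s/2) tan((s−a)/2) tan((s−b)/2) tan((s−c)/2)], giving spherical excess E = 0.6372 rad.
Area = E·R² = 0.6372 × (21415)² ≈ 292233453 km².

292233453 km²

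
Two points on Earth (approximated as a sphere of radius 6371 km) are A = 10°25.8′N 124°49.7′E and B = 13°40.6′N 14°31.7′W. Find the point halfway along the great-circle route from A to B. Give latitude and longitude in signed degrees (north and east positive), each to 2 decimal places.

31.58°, 56.09°

The central angle between A and B is δ = 2.3217 rad.
With f = 0.5, the slerp weights are sin((1−f)δ)/sin δ = 1.2545 and sin(fδ)/sin δ = 1.2545.
Weighted sum of the unit vectors: (1.2545)·(-0.5617,0.8073,0.1810) + (1.2545)·(0.9406,-0.2437,0.2364) = (0.4753, 0.7070, 0.5237).
Converting back: φ = atan2(z, √(x²+y²)) = 31.58°, λ = atan2(y, x) = 56.09°.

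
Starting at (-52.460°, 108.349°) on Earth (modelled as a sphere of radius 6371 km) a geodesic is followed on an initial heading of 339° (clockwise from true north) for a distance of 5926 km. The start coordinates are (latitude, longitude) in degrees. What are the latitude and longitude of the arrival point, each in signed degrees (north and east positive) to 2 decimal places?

Angular distance δ = d/R = 5926/6371 = 0.93015 rad; initial bearing θ = 5.9167 rad.
sin φ₂ = sin φ₁ cos δ + cos φ₁ sin δ cos θ = (-0.7929)(0.5977) + (0.6093)(0.8017)(0.9336) = -0.0179, so φ₂ = -1.03°.
Δλ = atan2(sin θ sin δ cos φ₁, cos δ − sin φ₁ sin φ₂) = atan2(-0.1751, 0.5835) = -16.700°.
λ₂ = 108.349° − 16.700° = 91.65°.

-1.03°, 91.65°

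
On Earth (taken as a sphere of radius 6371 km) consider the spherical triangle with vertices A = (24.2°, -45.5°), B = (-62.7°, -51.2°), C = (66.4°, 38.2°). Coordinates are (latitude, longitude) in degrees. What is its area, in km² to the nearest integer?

Side lengths (central angles): a = 2.5190, b = 1.1421, c = 1.5188 rad; semiperimeter s = 2.5899.
By l'Huilier's theorem, tan(E/4) = √[tan(s/2) tan((s−a)/2) tan((s−b)/2) tan((s−c)/2)], giving spherical excess E = 1.0040 rad.
Area = E·R² = 1.0040 × (6371)² ≈ 40752322 km².

40752322 km²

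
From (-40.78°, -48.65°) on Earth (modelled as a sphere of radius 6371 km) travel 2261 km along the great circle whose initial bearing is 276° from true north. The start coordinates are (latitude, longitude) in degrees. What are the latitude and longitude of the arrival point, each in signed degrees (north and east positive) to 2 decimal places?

-35.80°, -73.87°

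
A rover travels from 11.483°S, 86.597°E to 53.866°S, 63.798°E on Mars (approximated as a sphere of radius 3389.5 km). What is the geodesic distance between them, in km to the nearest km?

2727 km

Let φ₁ = -0.2004 rad, φ₂ = -0.9401 rad, and Δλ = -0.3979 rad.
cos c = sin φ₁ sin φ₂ + cos φ₁ cos φ₂ cos Δλ = (-0.1991)(-0.8076) + (0.9800)(0.5897)(0.9219) = 0.69351,
so c = arccos(0.69351) = 0.80445 rad.
Distance = R·c = 3389.5 × 0.8045 ≈ 2727 km.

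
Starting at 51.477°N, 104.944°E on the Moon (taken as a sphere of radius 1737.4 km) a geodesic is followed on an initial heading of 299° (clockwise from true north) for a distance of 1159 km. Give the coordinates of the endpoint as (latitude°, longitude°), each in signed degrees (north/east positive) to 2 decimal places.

Angular distance δ = d/R = 1159/1737.4 = 0.66709 rad; initial bearing θ = 5.2185 rad.
sin φ₂ = sin φ₁ cos δ + cos φ₁ sin δ cos θ = (0.7824)(0.7856) + (0.6228)(0.6187)(0.4848) = 0.8015, so φ₂ = 53.27°.
Δλ = atan2(sin θ sin δ cos φ₁, cos δ − sin φ₁ sin φ₂) = atan2(-0.3370, 0.1586) = -64.800°.
λ₂ = 104.944° − 64.800° = 40.14°.

53.27°, 40.14°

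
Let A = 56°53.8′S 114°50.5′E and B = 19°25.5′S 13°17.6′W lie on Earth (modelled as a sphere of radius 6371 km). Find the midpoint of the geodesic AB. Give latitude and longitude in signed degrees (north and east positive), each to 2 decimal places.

-57.60°, 22.05°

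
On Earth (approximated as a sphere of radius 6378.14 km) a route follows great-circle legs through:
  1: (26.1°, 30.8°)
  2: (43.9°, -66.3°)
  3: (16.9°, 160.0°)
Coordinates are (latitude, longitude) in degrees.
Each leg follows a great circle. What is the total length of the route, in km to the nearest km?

20365 km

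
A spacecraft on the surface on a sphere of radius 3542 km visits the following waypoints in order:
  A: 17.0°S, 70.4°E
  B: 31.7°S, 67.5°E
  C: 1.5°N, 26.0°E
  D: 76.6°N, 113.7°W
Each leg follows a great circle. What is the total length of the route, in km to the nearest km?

Leg A→B: central angle 0.2606 rad, distance 923.2 km.
Leg B→C: central angle 0.8979 rad, distance 3180.4 km.
Leg C→D: central angle 1.7226 rad, distance 6101.5 km.
Total: 923.2 + 3180.4 + 6101.5 ≈ 10205 km.

10205 km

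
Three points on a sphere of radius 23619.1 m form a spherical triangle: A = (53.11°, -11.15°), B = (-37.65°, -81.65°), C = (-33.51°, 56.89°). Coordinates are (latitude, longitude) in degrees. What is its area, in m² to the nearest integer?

Side lengths (central angles): a = 1.7290, b = 1.8280, c = 1.9070 rad; semiperimeter s = 2.7320.
By l'Huilier's theorem, tan(E/4) = √[tan(s/2) tan((s−a)/2) tan((s−b)/2) tan((s−c)/2)], giving spherical excess E = 2.5710 rad.
Area = E·R² = 2.5710 × (23619.1)² ≈ 1434276439 m².

1434276439 m²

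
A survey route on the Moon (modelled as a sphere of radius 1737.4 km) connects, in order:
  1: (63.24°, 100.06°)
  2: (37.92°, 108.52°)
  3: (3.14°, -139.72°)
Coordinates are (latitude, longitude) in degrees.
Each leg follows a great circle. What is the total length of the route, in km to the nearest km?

3966 km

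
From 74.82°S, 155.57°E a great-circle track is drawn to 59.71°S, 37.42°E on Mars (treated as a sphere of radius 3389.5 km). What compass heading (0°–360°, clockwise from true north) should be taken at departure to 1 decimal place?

224.3°

Δλ = -118.150° = -2.0621 rad.
y = sin Δλ · cos φ₂ = (-0.8817)(0.5044) = -0.4447
x = cos φ₁ sin φ₂ − sin φ₁ cos φ₂ cos Δλ = (0.2619)(-0.8635) − (-0.9651)(0.5044)(-0.4718) = -0.4558
θ = atan2(y, x) = -135.70°; adding 360° gives 224.3°.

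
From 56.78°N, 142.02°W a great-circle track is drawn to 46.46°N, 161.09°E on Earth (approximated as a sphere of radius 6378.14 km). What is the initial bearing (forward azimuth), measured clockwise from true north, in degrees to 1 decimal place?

With φ₁ = 0.9910, φ₂ = 0.8109, Δλ = -0.9929 rad, the forward-azimuth formula gives
θ = atan2( sin Δλ cos φ₂ , cos φ₁ sin φ₂ − sin φ₁ cos φ₂ cos Δλ ) = atan2(-0.5770, 0.0823) = -81.88°.
Adding 360° brings this into [0°, 360°): 278.1°.

278.1°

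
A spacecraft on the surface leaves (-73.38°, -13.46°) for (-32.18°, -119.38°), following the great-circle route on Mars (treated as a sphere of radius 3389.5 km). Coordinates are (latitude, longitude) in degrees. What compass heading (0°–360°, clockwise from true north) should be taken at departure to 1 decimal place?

245.3°

With φ₁ = -1.2807, φ₂ = -0.5616, Δλ = -1.8487 rad, the forward-azimuth formula gives
θ = atan2( sin Δλ cos φ₂ , cos φ₁ sin φ₂ − sin φ₁ cos φ₂ cos Δλ ) = atan2(-0.8139, -0.3748) = -114.72°.
Adding 360° brings this into [0°, 360°): 245.3°.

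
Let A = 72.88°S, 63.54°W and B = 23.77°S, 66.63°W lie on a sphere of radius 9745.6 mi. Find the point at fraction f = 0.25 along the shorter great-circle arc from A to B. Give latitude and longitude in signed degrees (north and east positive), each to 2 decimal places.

-60.61°, -65.16°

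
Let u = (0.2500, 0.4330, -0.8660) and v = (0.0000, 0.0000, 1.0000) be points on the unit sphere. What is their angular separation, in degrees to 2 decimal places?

u·v = -0.8660; |u| = 1.0000, |v| = 1.0000.
cos θ = (u·v)/(|u||v|) = -0.8660, so θ = 150.00°.

150.00°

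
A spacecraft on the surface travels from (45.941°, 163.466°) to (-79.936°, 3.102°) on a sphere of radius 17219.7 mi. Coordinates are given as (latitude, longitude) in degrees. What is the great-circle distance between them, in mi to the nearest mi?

43665 mi

With latitudes φ₁ = 45.941°, φ₂ = -79.936° and longitude difference Δλ = -160.364°:
cos c = sin φ₁ sin φ₂ + cos φ₁ cos φ₂ cos Δλ = (0.7186)(-0.9846) + (0.6954)(0.1747)(-0.9418) = -0.82202,
so c = arccos(-0.82202) = 2.53574 rad.
Distance = R·c = 17219.7 × 2.5357 ≈ 43665 mi.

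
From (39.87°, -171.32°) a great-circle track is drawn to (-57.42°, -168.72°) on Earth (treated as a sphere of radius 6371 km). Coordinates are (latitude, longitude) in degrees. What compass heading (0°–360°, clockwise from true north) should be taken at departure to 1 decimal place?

178.6°

Δλ = 2.600° = 0.0454 rad.
y = sin Δλ · cos φ₂ = (0.0454)(0.5385) = 0.0244
x = cos φ₁ sin φ₂ − sin φ₁ cos φ₂ cos Δλ = (0.7675)(-0.8426) − (0.6410)(0.5385)(0.9990) = -0.9916
θ = atan2(y, x) = 178.59°, so the bearing is 178.6°.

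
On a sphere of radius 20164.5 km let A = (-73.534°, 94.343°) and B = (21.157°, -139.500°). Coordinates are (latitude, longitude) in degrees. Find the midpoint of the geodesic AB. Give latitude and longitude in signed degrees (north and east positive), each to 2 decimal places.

-36.82°, -156.15°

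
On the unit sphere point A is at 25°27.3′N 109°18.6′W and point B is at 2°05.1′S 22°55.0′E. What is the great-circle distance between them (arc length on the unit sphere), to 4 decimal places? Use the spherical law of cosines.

In radians: φ₁ = 0.4443, φ₂ = -0.0364, Δλ = 132.227° = 2.3078 rad.
cos c = sin φ₁ sin φ₂ + cos φ₁ cos φ₂ cos Δλ = (0.4298)(-0.0364) + (0.9029)(0.9993)(-0.6721) = -0.62206,
so c = arccos(-0.62206) = 2.24217 rad.
On the unit sphere the arc length equals the central angle: 2.2422.

2.2422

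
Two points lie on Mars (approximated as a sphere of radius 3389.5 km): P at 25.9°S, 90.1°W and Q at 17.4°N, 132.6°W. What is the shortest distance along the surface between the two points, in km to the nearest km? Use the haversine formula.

With latitudes φ₁ = -25.900°, φ₂ = 17.400° and longitude difference Δλ = -42.500°:
Haversine: a = sin²(Δφ/2) + cos φ₁ cos φ₂ sin²(Δλ/2) = 0.1361 + (0.8996)(0.9542)(0.1314) = 0.24887.
Central angle c = 2·arcsin(√a) = 1.04459 rad.
Distance = R·c = 3389.5 × 1.0446 ≈ 3541 km.

3541 km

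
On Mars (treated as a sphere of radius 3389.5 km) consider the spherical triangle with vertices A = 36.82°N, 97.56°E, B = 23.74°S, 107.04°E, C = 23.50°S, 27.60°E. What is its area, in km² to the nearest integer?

9785075 km²

Side lengths (central angles): a = 1.2510, b = 1.5582, c = 1.0684 rad; semiperimeter s = 1.9388.
By l'Huilier's theorem, tan(E/4) = √[tan(s/2) tan((s−a)/2) tan((s−b)/2) tan((s−c)/2)], giving spherical excess E = 0.8517 rad.
Area = E·R² = 0.8517 × (3389.5)² ≈ 9785075 km².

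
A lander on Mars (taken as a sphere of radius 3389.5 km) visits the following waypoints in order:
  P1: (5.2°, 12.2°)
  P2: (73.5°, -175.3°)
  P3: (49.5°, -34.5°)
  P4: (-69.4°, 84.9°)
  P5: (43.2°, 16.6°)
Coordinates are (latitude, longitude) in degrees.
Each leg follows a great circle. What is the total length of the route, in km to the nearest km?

Leg P1→P2: central angle 1.7656 rad, distance 5984.3 km.
Leg P2→P3: central angle 0.9445 rad, distance 3201.4 km.
Leg P3→P4: central angle 2.5392 rad, distance 8606.5 km.
Leg P4→P5: central angle 2.1483 rad, distance 7281.7 km.
Total: 5984.3 + 3201.4 + 8606.5 + 7281.7 ≈ 25074 km.

25074 km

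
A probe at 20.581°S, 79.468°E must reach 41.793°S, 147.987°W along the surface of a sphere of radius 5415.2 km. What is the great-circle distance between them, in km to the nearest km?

Let φ₁ = -0.3592 rad, φ₂ = -0.7294 rad, and Δλ = 2.3133 rad.
cos c = sin φ₁ sin φ₂ + cos φ₁ cos φ₂ cos Δλ = (-0.3515)(-0.6664) + (0.9362)(0.7456)(-0.6762) = -0.23767,
so c = arccos(-0.23767) = 1.81077 rad.
Distance = R·c = 5415.2 × 1.8108 ≈ 9806 km.

9806 km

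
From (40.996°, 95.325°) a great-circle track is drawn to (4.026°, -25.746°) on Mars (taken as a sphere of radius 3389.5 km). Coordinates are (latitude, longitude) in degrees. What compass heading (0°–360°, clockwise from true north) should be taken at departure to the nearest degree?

295°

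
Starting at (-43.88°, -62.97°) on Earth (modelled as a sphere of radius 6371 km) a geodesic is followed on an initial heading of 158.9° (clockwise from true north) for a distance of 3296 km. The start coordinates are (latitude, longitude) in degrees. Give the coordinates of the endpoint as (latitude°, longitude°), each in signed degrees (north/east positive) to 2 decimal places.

-69.23°, -32.83°

Angular distance δ = d/R = 3296/6371 = 0.51734 rad; initial bearing θ = 2.7733 rad.
sin φ₂ = sin φ₁ cos δ + cos φ₁ sin δ cos θ = (-0.6932)(0.8691) + (0.7208)(0.4946)(-0.9330) = -0.9350, so φ₂ = -69.23°.
Δλ = atan2(sin θ sin δ cos φ₁, cos δ − sin φ₁ sin φ₂) = atan2(0.1283, 0.2210) = 30.141°.
λ₂ = -62.970° + 30.141° = -32.83°.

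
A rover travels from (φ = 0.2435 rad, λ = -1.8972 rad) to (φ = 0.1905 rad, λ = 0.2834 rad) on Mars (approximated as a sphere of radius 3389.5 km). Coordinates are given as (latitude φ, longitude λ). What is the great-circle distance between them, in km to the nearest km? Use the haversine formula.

Let φ₁ = 0.2435 rad, φ₂ = 0.1905 rad, and Δλ = 2.1806 rad.
Haversine: a = sin²(Δφ/2) + cos φ₁ cos φ₂ sin²(Δλ/2) = 0.0007 + (0.9705)(0.9819)(0.7864) = 0.75005.
Central angle c = 2·arcsin(√a) = 2.09452 rad.
Distance = R·c = 3389.5 × 2.0945 ≈ 7099 km.

7099 km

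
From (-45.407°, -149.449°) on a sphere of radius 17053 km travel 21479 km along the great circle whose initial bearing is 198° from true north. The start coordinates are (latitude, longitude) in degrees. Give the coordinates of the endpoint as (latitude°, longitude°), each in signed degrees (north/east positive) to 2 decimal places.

Angular distance δ = d/R = 21479/17053 = 1.25954 rad; initial bearing θ = 3.4558 rad.
sin φ₂ = sin φ₁ cos δ + cos φ₁ sin δ cos θ = (-0.7121)(0.3063) + (0.7021)(0.9520)(-0.9511) = -0.8537, so φ₂ = -58.62°.
Δλ = atan2(sin θ sin δ cos φ₁, cos δ − sin φ₁ sin φ₂) = atan2(-0.2065, -0.3017) = -145.605°.
λ₂ = -149.449° − 145.605° = -295.05° → 64.95° after wrapping to (−180°, 180°].

-58.62°, 64.95°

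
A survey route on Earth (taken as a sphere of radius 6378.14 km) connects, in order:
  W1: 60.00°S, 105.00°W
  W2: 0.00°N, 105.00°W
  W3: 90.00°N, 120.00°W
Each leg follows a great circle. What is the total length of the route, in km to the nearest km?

16698 km

Leg W1→W2: central angle 1.0472 rad, distance 6679.2 km.
Leg W2→W3: central angle 1.5708 rad, distance 10018.8 km.
Total: 6679.2 + 10018.8 ≈ 16698 km.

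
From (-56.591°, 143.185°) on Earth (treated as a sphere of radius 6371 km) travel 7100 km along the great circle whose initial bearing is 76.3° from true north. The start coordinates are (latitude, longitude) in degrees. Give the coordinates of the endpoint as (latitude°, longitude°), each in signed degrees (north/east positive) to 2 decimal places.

-14.53°, -152.54°

Angular distance δ = d/R = 7100/6371 = 1.11442 rad; initial bearing θ = 1.3317 rad.
sin φ₂ = sin φ₁ cos δ + cos φ₁ sin δ cos θ = (-0.8348)(0.4407) + (0.5506)(0.8977)(0.2368) = -0.2508, so φ₂ = -14.53°.
Δλ = atan2(sin θ sin δ cos φ₁, cos δ − sin φ₁ sin φ₂) = atan2(0.4802, 0.2313) = 64.279°.
λ₂ = 143.185° + 64.279° = 207.46° → -152.54° after wrapping to (−180°, 180°].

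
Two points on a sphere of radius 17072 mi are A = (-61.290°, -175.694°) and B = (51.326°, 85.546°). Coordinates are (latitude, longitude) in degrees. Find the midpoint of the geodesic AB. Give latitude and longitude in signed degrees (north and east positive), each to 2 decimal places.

Central angle δ = 2.3898 rad. Interpolating on the sphere with fraction f = 0.5:
P = [sin((1−f)δ)·A + sin(fδ)·B] / sin δ = 1.3620·A + 1.3620·B in Cartesian coordinates,
giving P = (-0.5863, 0.7994, -0.1312), i.e. latitude -7.54°, longitude 126.26°.

-7.54°, 126.26°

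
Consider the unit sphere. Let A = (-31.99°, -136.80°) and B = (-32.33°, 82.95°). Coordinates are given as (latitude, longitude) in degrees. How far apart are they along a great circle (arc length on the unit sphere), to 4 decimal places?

In radians: φ₁ = -0.5583, φ₂ = -0.5643, Δλ = -140.250° = -2.4478 rad.
Haversine: a = sin²(Δφ/2) + cos φ₁ cos φ₂ sin²(Δλ/2) = 0.0000 + (0.8481)(0.8450)(0.8844) = 0.63384.
Central angle c = 2·arcsin(√a) = 1.84178 rad.
On the unit sphere the arc length equals the central angle: 1.8418.

1.8418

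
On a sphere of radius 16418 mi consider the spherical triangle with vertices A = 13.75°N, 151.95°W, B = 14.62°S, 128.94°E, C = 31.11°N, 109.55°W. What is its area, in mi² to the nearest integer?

69534200 mi²

Side lengths (central angles): a = 2.1693, b = 0.7423, c = 1.4529 rad; semiperimeter s = 2.1823.
By l'Huilier's theorem, tan(E/4) = √[tan(s/2) tan((s−a)/2) tan((s−b)/2) tan((s−c)/2)], giving spherical excess E = 0.2580 rad.
Area = E·R² = 0.2580 × (16418)² ≈ 69534200 mi².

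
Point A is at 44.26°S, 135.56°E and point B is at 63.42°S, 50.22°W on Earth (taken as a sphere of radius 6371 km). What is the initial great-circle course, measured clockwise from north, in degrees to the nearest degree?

177°

Δλ = 174.220° = 3.0407 rad.
y = sin Δλ · cos φ₂ = (0.1007)(0.4474) = 0.0451
x = cos φ₁ sin φ₂ − sin φ₁ cos φ₂ cos Δλ = (0.7162)(-0.8943) − (-0.6979)(0.4474)(-0.9949) = -0.9512
θ = atan2(y, x) = 177.29°, so the bearing is 177°.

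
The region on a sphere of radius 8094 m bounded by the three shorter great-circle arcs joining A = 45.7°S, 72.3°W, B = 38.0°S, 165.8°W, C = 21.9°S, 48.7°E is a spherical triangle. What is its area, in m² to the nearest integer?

Side lengths (central angles): a = 1.9530, b = 1.6377, c = 1.1516 rad; semiperimeter s = 2.3711.
By l'Huilier's theorem, tan(E/4) = √[tan(s/2) tan((s−a)/2) tan((s−b)/2) tan((s−c)/2)], giving spherical excess E = 1.4340 rad.
Area = E·R² = 1.4340 × (8094)² ≈ 93944642 m².

93944642 m²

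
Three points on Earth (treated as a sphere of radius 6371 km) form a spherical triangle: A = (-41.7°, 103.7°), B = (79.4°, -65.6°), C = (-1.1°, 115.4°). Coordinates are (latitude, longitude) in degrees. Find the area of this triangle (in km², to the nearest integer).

Side lengths (central angles): a = 1.7750, b = 0.7321, c = 2.4797 rad; semiperimeter s = 2.4934.
By l'Huilier's theorem, tan(E/4) = √[tan(s/2) tan((s−a)/2) tan((s−b)/2) tan((s−c)/2)], giving spherical excess E = 0.3839 rad.
Area = E·R² = 0.3839 × (6371)² ≈ 15581814 km².

15581814 km²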